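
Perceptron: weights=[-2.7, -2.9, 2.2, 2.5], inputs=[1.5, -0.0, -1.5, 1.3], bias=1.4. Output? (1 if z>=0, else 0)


z = w . x + b
= -2.7*1.5 + -2.9*-0.0 + 2.2*-1.5 + 2.5*1.3 + 1.4
= -4.05 + 0.0 + -3.3 + 3.25 + 1.4
= -4.1 + 1.4
= -2.7
Since z = -2.7 < 0, output = 0

0


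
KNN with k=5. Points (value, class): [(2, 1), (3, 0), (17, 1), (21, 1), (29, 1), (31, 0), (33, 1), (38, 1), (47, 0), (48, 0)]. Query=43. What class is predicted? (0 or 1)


Distances from query 43:
Point 47 (class 0): distance = 4
Point 48 (class 0): distance = 5
Point 38 (class 1): distance = 5
Point 33 (class 1): distance = 10
Point 31 (class 0): distance = 12
K=5 nearest neighbors: classes = [0, 0, 1, 1, 0]
Votes for class 1: 2 / 5
Majority vote => class 0

0


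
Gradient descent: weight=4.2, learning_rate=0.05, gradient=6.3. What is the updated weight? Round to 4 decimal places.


w_new = w_old - lr * gradient
= 4.2 - 0.05 * 6.3
= 4.2 - (0.315)
= 3.8850

3.8850


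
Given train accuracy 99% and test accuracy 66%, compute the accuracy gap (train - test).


Gap = train_accuracy - test_accuracy
= 99 - 66
= 33%
This large gap strongly indicates overfitting.

33


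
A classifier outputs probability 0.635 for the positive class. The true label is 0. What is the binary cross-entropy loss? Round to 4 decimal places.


For y=0: Loss = -log(1-p)
= -log(1 - 0.635)
= -log(0.365)
= -(-1.0079)
= 1.0079

1.0079


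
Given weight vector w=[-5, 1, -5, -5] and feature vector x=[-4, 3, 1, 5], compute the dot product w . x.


Element-wise products:
-5 * -4 = 20
1 * 3 = 3
-5 * 1 = -5
-5 * 5 = -25
Sum = 20 + 3 + -5 + -25
= -7

-7


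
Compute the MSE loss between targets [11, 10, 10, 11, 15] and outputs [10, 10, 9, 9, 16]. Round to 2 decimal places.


Differences: [1, 0, 1, 2, -1]
Squared errors: [1, 0, 1, 4, 1]
Sum of squared errors = 7
MSE = 7 / 5 = 1.40

1.40


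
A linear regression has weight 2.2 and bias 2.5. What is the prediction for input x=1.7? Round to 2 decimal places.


y = 2.2 * 1.7 + (2.5)
= 3.74 + (2.5)
= 6.24

6.24


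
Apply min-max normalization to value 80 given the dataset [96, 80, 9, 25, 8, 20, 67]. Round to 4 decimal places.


Min = 8, Max = 96
Range = 96 - 8 = 88
Scaled = (x - min) / (max - min)
= (80 - 8) / 88
= 72 / 88
= 0.8182

0.8182


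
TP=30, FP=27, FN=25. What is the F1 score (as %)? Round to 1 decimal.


Precision = TP / (TP + FP) = 30 / 57 = 0.5263
Recall = TP / (TP + FN) = 30 / 55 = 0.5455
F1 = 2 * P * R / (P + R)
= 2 * 0.5263 * 0.5455 / (0.5263 + 0.5455)
= 0.5742 / 1.0718
= 0.5357
As percentage: 53.6%

53.6


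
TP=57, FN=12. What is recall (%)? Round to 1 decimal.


Recall = TP / (TP + FN) * 100
= 57 / (57 + 12)
= 57 / 69
= 0.8261
= 82.6%

82.6


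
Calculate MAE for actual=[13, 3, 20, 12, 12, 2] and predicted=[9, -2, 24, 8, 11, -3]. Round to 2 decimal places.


Absolute errors: [4, 5, 4, 4, 1, 5]
Sum of absolute errors = 23
MAE = 23 / 6 = 3.83

3.83


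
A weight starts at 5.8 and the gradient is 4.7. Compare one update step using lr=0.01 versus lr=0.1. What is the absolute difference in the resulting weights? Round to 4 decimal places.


With lr=0.01: w_new = 5.8 - 0.01 * 4.7 = 5.753
With lr=0.1: w_new = 5.8 - 0.1 * 4.7 = 5.33
Absolute difference = |5.753 - 5.33|
= 0.4230

0.4230


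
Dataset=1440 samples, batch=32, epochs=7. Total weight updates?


Iterations per epoch = 1440 / 32 = 45
Total updates = iterations_per_epoch * epochs
= 45 * 7
= 315

315


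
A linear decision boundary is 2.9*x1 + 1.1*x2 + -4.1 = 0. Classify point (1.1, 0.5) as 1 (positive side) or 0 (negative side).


Compute 2.9 * 1.1 + 1.1 * 0.5 + -4.1
= 3.19 + 0.55 + -4.1
= -0.36
Since -0.36 < 0, the point is on the negative side.

0


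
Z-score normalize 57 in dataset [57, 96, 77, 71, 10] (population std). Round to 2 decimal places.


Mean = (57 + 96 + 77 + 71 + 10) / 5 = 62.2
Variance = sum((x_i - mean)^2) / n = 838.16
Std = sqrt(838.16) = 28.951
Z = (x - mean) / std
= (57 - 62.2) / 28.951
= -5.2 / 28.951
= -0.18

-0.18


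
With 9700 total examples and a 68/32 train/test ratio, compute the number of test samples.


Train samples = 9700 * 68% = 6596
Test samples = 9700 - 6596
= 3104

3104


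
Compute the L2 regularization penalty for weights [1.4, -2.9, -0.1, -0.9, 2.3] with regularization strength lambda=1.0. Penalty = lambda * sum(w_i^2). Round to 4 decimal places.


Squaring each weight:
1.4^2 = 1.96
(-2.9)^2 = 8.41
(-0.1)^2 = 0.01
(-0.9)^2 = 0.81
2.3^2 = 5.29
Sum of squares = 16.48
Penalty = 1.0 * 16.48 = 16.4800

16.4800


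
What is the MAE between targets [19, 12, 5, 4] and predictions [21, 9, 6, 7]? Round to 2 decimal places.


Absolute errors: [2, 3, 1, 3]
Sum of absolute errors = 9
MAE = 9 / 4 = 2.25

2.25


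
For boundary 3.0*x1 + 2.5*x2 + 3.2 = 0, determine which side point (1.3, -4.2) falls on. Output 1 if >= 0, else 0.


Compute 3.0 * 1.3 + 2.5 * -4.2 + 3.2
= 3.9 + -10.5 + 3.2
= -3.4
Since -3.4 < 0, the point is on the negative side.

0


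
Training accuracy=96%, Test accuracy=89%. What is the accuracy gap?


Gap = train_accuracy - test_accuracy
= 96 - 89
= 7%
This moderate gap may indicate mild overfitting.

7


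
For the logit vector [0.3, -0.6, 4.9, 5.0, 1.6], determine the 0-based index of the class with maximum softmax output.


Softmax is a monotonic transformation, so it preserves the argmax.
We need to find the index of the maximum logit.
Index 0: 0.3
Index 1: -0.6
Index 2: 4.9
Index 3: 5.0
Index 4: 1.6
Maximum logit = 5.0 at index 3

3


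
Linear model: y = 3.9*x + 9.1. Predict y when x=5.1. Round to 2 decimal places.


y = 3.9 * 5.1 + (9.1)
= 19.89 + (9.1)
= 28.99

28.99


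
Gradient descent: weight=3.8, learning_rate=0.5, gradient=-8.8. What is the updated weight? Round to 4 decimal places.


w_new = w_old - lr * gradient
= 3.8 - 0.5 * -8.8
= 3.8 - (-4.4)
= 8.2000

8.2000


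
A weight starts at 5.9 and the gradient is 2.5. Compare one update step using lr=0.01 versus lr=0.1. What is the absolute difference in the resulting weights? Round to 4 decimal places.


With lr=0.01: w_new = 5.9 - 0.01 * 2.5 = 5.875
With lr=0.1: w_new = 5.9 - 0.1 * 2.5 = 5.65
Absolute difference = |5.875 - 5.65|
= 0.2250

0.2250


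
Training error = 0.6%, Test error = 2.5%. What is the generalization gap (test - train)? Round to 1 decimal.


Generalization gap = test_error - train_error
= 2.5 - 0.6
= 1.9%
A small gap suggests good generalization.

1.9


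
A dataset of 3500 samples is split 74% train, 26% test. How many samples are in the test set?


Train samples = 3500 * 74% = 2590
Test samples = 3500 - 2590
= 910

910


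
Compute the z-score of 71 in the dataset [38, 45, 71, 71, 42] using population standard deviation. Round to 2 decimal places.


Mean = (38 + 45 + 71 + 71 + 42) / 5 = 53.4
Variance = sum((x_i - mean)^2) / n = 211.44
Std = sqrt(211.44) = 14.541
Z = (x - mean) / std
= (71 - 53.4) / 14.541
= 17.6 / 14.541
= 1.21

1.21


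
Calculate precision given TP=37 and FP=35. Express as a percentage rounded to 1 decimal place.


Precision = TP / (TP + FP) * 100
= 37 / (37 + 35)
= 37 / 72
= 0.5139
= 51.4%

51.4


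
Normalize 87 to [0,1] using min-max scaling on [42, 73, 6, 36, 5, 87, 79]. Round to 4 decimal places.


Min = 5, Max = 87
Range = 87 - 5 = 82
Scaled = (x - min) / (max - min)
= (87 - 5) / 82
= 82 / 82
= 1.0000

1.0000


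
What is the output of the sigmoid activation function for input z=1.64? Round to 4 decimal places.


sigmoid(z) = 1 / (1 + exp(-z))
exp(-(1.64)) = exp(-1.64) = 0.194
1 + 0.194 = 1.194
1 / 1.194 = 0.8375

0.8375


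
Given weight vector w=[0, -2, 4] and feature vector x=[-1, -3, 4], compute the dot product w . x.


Element-wise products:
0 * -1 = 0
-2 * -3 = 6
4 * 4 = 16
Sum = 0 + 6 + 16
= 22

22


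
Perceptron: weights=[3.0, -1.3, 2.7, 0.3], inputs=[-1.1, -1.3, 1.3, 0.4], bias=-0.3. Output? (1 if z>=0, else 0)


z = w . x + b
= 3.0*-1.1 + -1.3*-1.3 + 2.7*1.3 + 0.3*0.4 + -0.3
= -3.3 + 1.69 + 3.51 + 0.12 + -0.3
= 2.02 + -0.3
= 1.72
Since z = 1.72 >= 0, output = 1

1


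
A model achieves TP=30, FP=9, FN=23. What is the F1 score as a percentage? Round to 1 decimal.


Precision = TP / (TP + FP) = 30 / 39 = 0.7692
Recall = TP / (TP + FN) = 30 / 53 = 0.566
F1 = 2 * P * R / (P + R)
= 2 * 0.7692 * 0.566 / (0.7692 + 0.566)
= 0.8708 / 1.3353
= 0.6522
As percentage: 65.2%

65.2


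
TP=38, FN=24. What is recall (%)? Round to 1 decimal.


Recall = TP / (TP + FN) * 100
= 38 / (38 + 24)
= 38 / 62
= 0.6129
= 61.3%

61.3


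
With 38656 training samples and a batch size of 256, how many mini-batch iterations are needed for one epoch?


Iterations per epoch = dataset_size / batch_size
= 38656 / 256
= 151

151


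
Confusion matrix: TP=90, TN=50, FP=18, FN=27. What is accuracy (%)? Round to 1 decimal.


Accuracy = (TP + TN) / (TP + TN + FP + FN) * 100
= (90 + 50) / (90 + 50 + 18 + 27)
= 140 / 185
= 0.7568
= 75.7%

75.7


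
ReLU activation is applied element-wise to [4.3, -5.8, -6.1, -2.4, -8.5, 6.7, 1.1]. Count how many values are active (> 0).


ReLU(x) = max(0, x) for each element:
ReLU(4.3) = 4.3
ReLU(-5.8) = 0
ReLU(-6.1) = 0
ReLU(-2.4) = 0
ReLU(-8.5) = 0
ReLU(6.7) = 6.7
ReLU(1.1) = 1.1
Active neurons (>0): 3

3


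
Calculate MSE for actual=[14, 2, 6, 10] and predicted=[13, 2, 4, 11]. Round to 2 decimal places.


Differences: [1, 0, 2, -1]
Squared errors: [1, 0, 4, 1]
Sum of squared errors = 6
MSE = 6 / 4 = 1.50

1.50


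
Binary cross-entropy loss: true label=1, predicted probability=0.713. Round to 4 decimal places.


For y=1: Loss = -log(p)
= -log(0.713)
= -(-0.3383)
= 0.3383

0.3383


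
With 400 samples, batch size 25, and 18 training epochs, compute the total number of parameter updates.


Iterations per epoch = 400 / 25 = 16
Total updates = iterations_per_epoch * epochs
= 16 * 18
= 288

288


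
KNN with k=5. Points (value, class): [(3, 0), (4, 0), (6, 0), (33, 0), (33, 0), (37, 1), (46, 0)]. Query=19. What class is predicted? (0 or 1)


Distances from query 19:
Point 6 (class 0): distance = 13
Point 33 (class 0): distance = 14
Point 33 (class 0): distance = 14
Point 4 (class 0): distance = 15
Point 3 (class 0): distance = 16
K=5 nearest neighbors: classes = [0, 0, 0, 0, 0]
Votes for class 1: 0 / 5
Majority vote => class 0

0


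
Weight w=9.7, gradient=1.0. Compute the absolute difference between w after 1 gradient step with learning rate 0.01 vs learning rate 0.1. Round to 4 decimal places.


With lr=0.01: w_new = 9.7 - 0.01 * 1.0 = 9.69
With lr=0.1: w_new = 9.7 - 0.1 * 1.0 = 9.6
Absolute difference = |9.69 - 9.6|
= 0.0900

0.0900


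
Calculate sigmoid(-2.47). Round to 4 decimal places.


sigmoid(z) = 1 / (1 + exp(-z))
exp(-(-2.47)) = exp(2.47) = 11.8224
1 + 11.8224 = 12.8224
1 / 12.8224 = 0.0780

0.0780


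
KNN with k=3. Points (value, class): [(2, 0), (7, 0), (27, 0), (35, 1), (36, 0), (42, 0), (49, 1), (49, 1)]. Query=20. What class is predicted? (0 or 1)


Distances from query 20:
Point 27 (class 0): distance = 7
Point 7 (class 0): distance = 13
Point 35 (class 1): distance = 15
K=3 nearest neighbors: classes = [0, 0, 1]
Votes for class 1: 1 / 3
Majority vote => class 0

0


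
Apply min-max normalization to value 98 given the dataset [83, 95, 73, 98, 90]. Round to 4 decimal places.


Min = 73, Max = 98
Range = 98 - 73 = 25
Scaled = (x - min) / (max - min)
= (98 - 73) / 25
= 25 / 25
= 1.0000

1.0000


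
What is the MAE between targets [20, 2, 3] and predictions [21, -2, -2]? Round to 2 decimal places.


Absolute errors: [1, 4, 5]
Sum of absolute errors = 10
MAE = 10 / 3 = 3.33

3.33


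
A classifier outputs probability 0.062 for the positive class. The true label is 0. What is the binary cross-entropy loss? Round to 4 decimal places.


For y=0: Loss = -log(1-p)
= -log(1 - 0.062)
= -log(0.938)
= -(-0.064)
= 0.0640

0.0640


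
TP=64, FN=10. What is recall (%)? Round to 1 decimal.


Recall = TP / (TP + FN) * 100
= 64 / (64 + 10)
= 64 / 74
= 0.8649
= 86.5%

86.5


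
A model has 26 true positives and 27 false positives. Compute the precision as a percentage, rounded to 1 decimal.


Precision = TP / (TP + FP) * 100
= 26 / (26 + 27)
= 26 / 53
= 0.4906
= 49.1%

49.1


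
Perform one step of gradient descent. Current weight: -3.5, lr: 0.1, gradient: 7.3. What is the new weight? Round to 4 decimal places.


w_new = w_old - lr * gradient
= -3.5 - 0.1 * 7.3
= -3.5 - (0.73)
= -4.2300

-4.2300


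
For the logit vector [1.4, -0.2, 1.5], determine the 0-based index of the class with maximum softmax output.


Softmax is a monotonic transformation, so it preserves the argmax.
We need to find the index of the maximum logit.
Index 0: 1.4
Index 1: -0.2
Index 2: 1.5
Maximum logit = 1.5 at index 2

2


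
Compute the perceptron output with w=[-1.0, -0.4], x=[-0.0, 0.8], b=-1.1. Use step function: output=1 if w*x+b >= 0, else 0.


z = w . x + b
= -1.0*-0.0 + -0.4*0.8 + -1.1
= 0.0 + -0.32 + -1.1
= -0.32 + -1.1
= -1.42
Since z = -1.42 < 0, output = 0

0


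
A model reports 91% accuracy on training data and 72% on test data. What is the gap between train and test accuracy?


Gap = train_accuracy - test_accuracy
= 91 - 72
= 19%
This gap suggests the model is overfitting.

19


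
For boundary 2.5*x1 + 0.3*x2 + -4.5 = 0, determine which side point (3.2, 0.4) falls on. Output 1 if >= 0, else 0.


Compute 2.5 * 3.2 + 0.3 * 0.4 + -4.5
= 8.0 + 0.12 + -4.5
= 3.62
Since 3.62 >= 0, the point is on the positive side.

1


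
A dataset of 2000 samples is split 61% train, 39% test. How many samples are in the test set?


Train samples = 2000 * 61% = 1220
Test samples = 2000 - 1220
= 780

780


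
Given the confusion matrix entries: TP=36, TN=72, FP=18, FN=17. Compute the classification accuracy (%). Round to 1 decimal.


Accuracy = (TP + TN) / (TP + TN + FP + FN) * 100
= (36 + 72) / (36 + 72 + 18 + 17)
= 108 / 143
= 0.7552
= 75.5%

75.5


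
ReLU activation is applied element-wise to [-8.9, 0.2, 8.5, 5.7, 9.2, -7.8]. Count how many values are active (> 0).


ReLU(x) = max(0, x) for each element:
ReLU(-8.9) = 0
ReLU(0.2) = 0.2
ReLU(8.5) = 8.5
ReLU(5.7) = 5.7
ReLU(9.2) = 9.2
ReLU(-7.8) = 0
Active neurons (>0): 4

4


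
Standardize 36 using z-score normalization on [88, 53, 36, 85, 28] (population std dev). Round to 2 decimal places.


Mean = (88 + 53 + 36 + 85 + 28) / 5 = 58.0
Variance = sum((x_i - mean)^2) / n = 607.6
Std = sqrt(607.6) = 24.6495
Z = (x - mean) / std
= (36 - 58.0) / 24.6495
= -22.0 / 24.6495
= -0.89

-0.89


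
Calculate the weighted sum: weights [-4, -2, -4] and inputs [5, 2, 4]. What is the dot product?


Element-wise products:
-4 * 5 = -20
-2 * 2 = -4
-4 * 4 = -16
Sum = -20 + -4 + -16
= -40

-40


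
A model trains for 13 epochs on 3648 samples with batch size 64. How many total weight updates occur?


Iterations per epoch = 3648 / 64 = 57
Total updates = iterations_per_epoch * epochs
= 57 * 13
= 741

741


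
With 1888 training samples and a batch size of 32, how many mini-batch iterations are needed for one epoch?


Iterations per epoch = dataset_size / batch_size
= 1888 / 32
= 59

59


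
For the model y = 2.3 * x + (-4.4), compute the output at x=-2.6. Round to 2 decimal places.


y = 2.3 * -2.6 + (-4.4)
= -5.98 + (-4.4)
= -10.38

-10.38


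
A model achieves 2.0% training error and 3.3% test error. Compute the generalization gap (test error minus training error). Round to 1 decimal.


Generalization gap = test_error - train_error
= 3.3 - 2.0
= 1.3%
A small gap suggests good generalization.

1.3


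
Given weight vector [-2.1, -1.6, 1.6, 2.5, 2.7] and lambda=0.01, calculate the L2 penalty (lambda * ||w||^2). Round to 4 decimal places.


Squaring each weight:
(-2.1)^2 = 4.41
(-1.6)^2 = 2.56
1.6^2 = 2.56
2.5^2 = 6.25
2.7^2 = 7.29
Sum of squares = 23.07
Penalty = 0.01 * 23.07 = 0.2307

0.2307


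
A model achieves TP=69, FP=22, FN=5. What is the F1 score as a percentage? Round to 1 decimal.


Precision = TP / (TP + FP) = 69 / 91 = 0.7582
Recall = TP / (TP + FN) = 69 / 74 = 0.9324
F1 = 2 * P * R / (P + R)
= 2 * 0.7582 * 0.9324 / (0.7582 + 0.9324)
= 1.414 / 1.6907
= 0.8364
As percentage: 83.6%

83.6


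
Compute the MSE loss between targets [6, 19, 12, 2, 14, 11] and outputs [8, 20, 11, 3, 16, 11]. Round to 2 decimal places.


Differences: [-2, -1, 1, -1, -2, 0]
Squared errors: [4, 1, 1, 1, 4, 0]
Sum of squared errors = 11
MSE = 11 / 6 = 1.83

1.83


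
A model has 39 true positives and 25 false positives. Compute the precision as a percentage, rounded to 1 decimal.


Precision = TP / (TP + FP) * 100
= 39 / (39 + 25)
= 39 / 64
= 0.6094
= 60.9%

60.9


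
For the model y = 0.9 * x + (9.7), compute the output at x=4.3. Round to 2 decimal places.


y = 0.9 * 4.3 + (9.7)
= 3.87 + (9.7)
= 13.57

13.57


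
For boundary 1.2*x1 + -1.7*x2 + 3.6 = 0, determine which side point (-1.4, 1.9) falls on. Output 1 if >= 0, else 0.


Compute 1.2 * -1.4 + -1.7 * 1.9 + 3.6
= -1.68 + -3.23 + 3.6
= -1.31
Since -1.31 < 0, the point is on the negative side.

0


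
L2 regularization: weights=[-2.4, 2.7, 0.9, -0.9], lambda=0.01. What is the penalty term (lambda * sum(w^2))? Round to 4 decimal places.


Squaring each weight:
(-2.4)^2 = 5.76
2.7^2 = 7.29
0.9^2 = 0.81
(-0.9)^2 = 0.81
Sum of squares = 14.67
Penalty = 0.01 * 14.67 = 0.1467

0.1467


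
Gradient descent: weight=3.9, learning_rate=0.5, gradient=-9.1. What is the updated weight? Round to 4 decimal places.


w_new = w_old - lr * gradient
= 3.9 - 0.5 * -9.1
= 3.9 - (-4.55)
= 8.4500

8.4500


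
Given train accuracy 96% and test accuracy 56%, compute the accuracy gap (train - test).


Gap = train_accuracy - test_accuracy
= 96 - 56
= 40%
This large gap strongly indicates overfitting.

40


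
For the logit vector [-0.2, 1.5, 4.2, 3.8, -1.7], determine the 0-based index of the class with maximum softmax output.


Softmax is a monotonic transformation, so it preserves the argmax.
We need to find the index of the maximum logit.
Index 0: -0.2
Index 1: 1.5
Index 2: 4.2
Index 3: 3.8
Index 4: -1.7
Maximum logit = 4.2 at index 2

2


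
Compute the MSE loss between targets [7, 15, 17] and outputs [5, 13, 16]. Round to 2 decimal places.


Differences: [2, 2, 1]
Squared errors: [4, 4, 1]
Sum of squared errors = 9
MSE = 9 / 3 = 3.00

3.00


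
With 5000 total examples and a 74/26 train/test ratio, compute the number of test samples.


Train samples = 5000 * 74% = 3700
Test samples = 5000 - 3700
= 1300

1300


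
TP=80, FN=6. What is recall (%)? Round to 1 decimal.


Recall = TP / (TP + FN) * 100
= 80 / (80 + 6)
= 80 / 86
= 0.9302
= 93.0%

93.0


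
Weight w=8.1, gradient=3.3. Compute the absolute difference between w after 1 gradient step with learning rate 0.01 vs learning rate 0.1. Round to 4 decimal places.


With lr=0.01: w_new = 8.1 - 0.01 * 3.3 = 8.067
With lr=0.1: w_new = 8.1 - 0.1 * 3.3 = 7.77
Absolute difference = |8.067 - 7.77|
= 0.2970

0.2970


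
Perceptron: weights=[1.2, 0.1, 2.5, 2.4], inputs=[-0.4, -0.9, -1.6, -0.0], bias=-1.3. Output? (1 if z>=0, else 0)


z = w . x + b
= 1.2*-0.4 + 0.1*-0.9 + 2.5*-1.6 + 2.4*-0.0 + -1.3
= -0.48 + -0.09 + -4.0 + -0.0 + -1.3
= -4.57 + -1.3
= -5.87
Since z = -5.87 < 0, output = 0

0


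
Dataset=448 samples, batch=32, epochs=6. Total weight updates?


Iterations per epoch = 448 / 32 = 14
Total updates = iterations_per_epoch * epochs
= 14 * 6
= 84

84


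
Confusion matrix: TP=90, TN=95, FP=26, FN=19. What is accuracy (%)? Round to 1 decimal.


Accuracy = (TP + TN) / (TP + TN + FP + FN) * 100
= (90 + 95) / (90 + 95 + 26 + 19)
= 185 / 230
= 0.8043
= 80.4%

80.4


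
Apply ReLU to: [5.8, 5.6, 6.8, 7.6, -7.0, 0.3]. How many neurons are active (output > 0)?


ReLU(x) = max(0, x) for each element:
ReLU(5.8) = 5.8
ReLU(5.6) = 5.6
ReLU(6.8) = 6.8
ReLU(7.6) = 7.6
ReLU(-7.0) = 0
ReLU(0.3) = 0.3
Active neurons (>0): 5

5


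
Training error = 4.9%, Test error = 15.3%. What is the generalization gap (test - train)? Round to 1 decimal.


Generalization gap = test_error - train_error
= 15.3 - 4.9
= 10.4%
A large gap suggests overfitting.

10.4


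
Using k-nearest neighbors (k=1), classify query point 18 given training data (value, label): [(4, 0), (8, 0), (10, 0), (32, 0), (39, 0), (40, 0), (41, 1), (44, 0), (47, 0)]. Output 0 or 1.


Distances from query 18:
Point 10 (class 0): distance = 8
K=1 nearest neighbors: classes = [0]
Votes for class 1: 0 / 1
Majority vote => class 0

0


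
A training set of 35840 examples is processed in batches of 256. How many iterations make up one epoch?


Iterations per epoch = dataset_size / batch_size
= 35840 / 256
= 140

140


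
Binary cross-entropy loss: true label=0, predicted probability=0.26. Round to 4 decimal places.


For y=0: Loss = -log(1-p)
= -log(1 - 0.26)
= -log(0.74)
= -(-0.3011)
= 0.3011

0.3011


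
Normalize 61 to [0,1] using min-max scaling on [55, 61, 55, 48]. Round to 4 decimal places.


Min = 48, Max = 61
Range = 61 - 48 = 13
Scaled = (x - min) / (max - min)
= (61 - 48) / 13
= 13 / 13
= 1.0000

1.0000


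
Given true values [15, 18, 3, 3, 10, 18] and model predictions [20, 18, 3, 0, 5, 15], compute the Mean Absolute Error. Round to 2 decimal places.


Absolute errors: [5, 0, 0, 3, 5, 3]
Sum of absolute errors = 16
MAE = 16 / 6 = 2.67

2.67


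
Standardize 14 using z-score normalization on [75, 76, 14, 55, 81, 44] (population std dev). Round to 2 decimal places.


Mean = (75 + 76 + 14 + 55 + 81 + 44) / 6 = 57.5
Variance = sum((x_i - mean)^2) / n = 546.9167
Std = sqrt(546.9167) = 23.3862
Z = (x - mean) / std
= (14 - 57.5) / 23.3862
= -43.5 / 23.3862
= -1.86

-1.86


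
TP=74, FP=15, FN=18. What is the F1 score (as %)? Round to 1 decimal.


Precision = TP / (TP + FP) = 74 / 89 = 0.8315
Recall = TP / (TP + FN) = 74 / 92 = 0.8043
F1 = 2 * P * R / (P + R)
= 2 * 0.8315 * 0.8043 / (0.8315 + 0.8043)
= 1.3376 / 1.6358
= 0.8177
As percentage: 81.8%

81.8


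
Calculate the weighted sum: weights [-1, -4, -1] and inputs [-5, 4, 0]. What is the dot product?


Element-wise products:
-1 * -5 = 5
-4 * 4 = -16
-1 * 0 = 0
Sum = 5 + -16 + 0
= -11

-11


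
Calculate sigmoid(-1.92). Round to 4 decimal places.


sigmoid(z) = 1 / (1 + exp(-z))
exp(-(-1.92)) = exp(1.92) = 6.821
1 + 6.821 = 7.821
1 / 7.821 = 0.1279

0.1279


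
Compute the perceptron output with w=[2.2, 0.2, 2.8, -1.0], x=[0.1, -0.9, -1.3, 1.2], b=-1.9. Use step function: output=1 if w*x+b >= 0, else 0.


z = w . x + b
= 2.2*0.1 + 0.2*-0.9 + 2.8*-1.3 + -1.0*1.2 + -1.9
= 0.22 + -0.18 + -3.64 + -1.2 + -1.9
= -4.8 + -1.9
= -6.7
Since z = -6.7 < 0, output = 0

0


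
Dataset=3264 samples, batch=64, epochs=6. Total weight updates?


Iterations per epoch = 3264 / 64 = 51
Total updates = iterations_per_epoch * epochs
= 51 * 6
= 306

306


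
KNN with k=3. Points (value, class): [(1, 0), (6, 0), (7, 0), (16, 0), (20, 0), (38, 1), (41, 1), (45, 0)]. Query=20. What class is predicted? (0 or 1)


Distances from query 20:
Point 20 (class 0): distance = 0
Point 16 (class 0): distance = 4
Point 7 (class 0): distance = 13
K=3 nearest neighbors: classes = [0, 0, 0]
Votes for class 1: 0 / 3
Majority vote => class 0

0


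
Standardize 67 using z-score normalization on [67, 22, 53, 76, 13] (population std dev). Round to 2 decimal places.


Mean = (67 + 22 + 53 + 76 + 13) / 5 = 46.2
Variance = sum((x_i - mean)^2) / n = 610.96
Std = sqrt(610.96) = 24.7176
Z = (x - mean) / std
= (67 - 46.2) / 24.7176
= 20.8 / 24.7176
= 0.84

0.84


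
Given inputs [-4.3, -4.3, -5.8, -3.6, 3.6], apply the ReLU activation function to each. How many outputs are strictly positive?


ReLU(x) = max(0, x) for each element:
ReLU(-4.3) = 0
ReLU(-4.3) = 0
ReLU(-5.8) = 0
ReLU(-3.6) = 0
ReLU(3.6) = 3.6
Active neurons (>0): 1

1


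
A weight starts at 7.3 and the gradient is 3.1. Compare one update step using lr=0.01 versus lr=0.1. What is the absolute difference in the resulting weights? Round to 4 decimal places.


With lr=0.01: w_new = 7.3 - 0.01 * 3.1 = 7.269
With lr=0.1: w_new = 7.3 - 0.1 * 3.1 = 6.99
Absolute difference = |7.269 - 6.99|
= 0.2790

0.2790


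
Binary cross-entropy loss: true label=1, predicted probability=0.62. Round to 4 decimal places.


For y=1: Loss = -log(p)
= -log(0.62)
= -(-0.478)
= 0.4780

0.4780


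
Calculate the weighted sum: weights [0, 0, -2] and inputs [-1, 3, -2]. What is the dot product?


Element-wise products:
0 * -1 = 0
0 * 3 = 0
-2 * -2 = 4
Sum = 0 + 0 + 4
= 4

4


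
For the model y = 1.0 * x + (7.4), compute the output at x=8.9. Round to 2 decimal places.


y = 1.0 * 8.9 + (7.4)
= 8.9 + (7.4)
= 16.30

16.30


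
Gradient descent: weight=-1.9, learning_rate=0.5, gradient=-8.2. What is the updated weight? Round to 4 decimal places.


w_new = w_old - lr * gradient
= -1.9 - 0.5 * -8.2
= -1.9 - (-4.1)
= 2.2000

2.2000


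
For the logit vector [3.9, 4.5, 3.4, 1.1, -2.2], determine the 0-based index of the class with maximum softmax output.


Softmax is a monotonic transformation, so it preserves the argmax.
We need to find the index of the maximum logit.
Index 0: 3.9
Index 1: 4.5
Index 2: 3.4
Index 3: 1.1
Index 4: -2.2
Maximum logit = 4.5 at index 1

1


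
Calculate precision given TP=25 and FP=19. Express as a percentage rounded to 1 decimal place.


Precision = TP / (TP + FP) * 100
= 25 / (25 + 19)
= 25 / 44
= 0.5682
= 56.8%

56.8


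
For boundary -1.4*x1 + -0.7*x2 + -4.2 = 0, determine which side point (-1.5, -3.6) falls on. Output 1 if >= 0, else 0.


Compute -1.4 * -1.5 + -0.7 * -3.6 + -4.2
= 2.1 + 2.52 + -4.2
= 0.42
Since 0.42 >= 0, the point is on the positive side.

1


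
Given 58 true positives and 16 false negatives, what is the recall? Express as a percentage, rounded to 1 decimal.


Recall = TP / (TP + FN) * 100
= 58 / (58 + 16)
= 58 / 74
= 0.7838
= 78.4%

78.4


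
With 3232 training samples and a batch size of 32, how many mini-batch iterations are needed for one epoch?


Iterations per epoch = dataset_size / batch_size
= 3232 / 32
= 101

101


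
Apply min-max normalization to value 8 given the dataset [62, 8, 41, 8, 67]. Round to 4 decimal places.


Min = 8, Max = 67
Range = 67 - 8 = 59
Scaled = (x - min) / (max - min)
= (8 - 8) / 59
= 0 / 59
= 0.0000

0.0000


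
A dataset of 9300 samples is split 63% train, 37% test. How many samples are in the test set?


Train samples = 9300 * 63% = 5859
Test samples = 9300 - 5859
= 3441

3441


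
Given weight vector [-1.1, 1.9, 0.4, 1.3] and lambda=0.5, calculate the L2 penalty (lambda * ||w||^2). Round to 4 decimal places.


Squaring each weight:
(-1.1)^2 = 1.21
1.9^2 = 3.61
0.4^2 = 0.16
1.3^2 = 1.69
Sum of squares = 6.67
Penalty = 0.5 * 6.67 = 3.3350

3.3350


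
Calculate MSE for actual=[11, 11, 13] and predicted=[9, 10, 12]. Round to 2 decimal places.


Differences: [2, 1, 1]
Squared errors: [4, 1, 1]
Sum of squared errors = 6
MSE = 6 / 3 = 2.00

2.00


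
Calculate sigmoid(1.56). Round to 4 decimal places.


sigmoid(z) = 1 / (1 + exp(-z))
exp(-(1.56)) = exp(-1.56) = 0.2101
1 + 0.2101 = 1.2101
1 / 1.2101 = 0.8264

0.8264


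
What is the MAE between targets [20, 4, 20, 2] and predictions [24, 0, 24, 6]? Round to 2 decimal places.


Absolute errors: [4, 4, 4, 4]
Sum of absolute errors = 16
MAE = 16 / 4 = 4.00

4.00


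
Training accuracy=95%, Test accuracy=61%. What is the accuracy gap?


Gap = train_accuracy - test_accuracy
= 95 - 61
= 34%
This large gap strongly indicates overfitting.

34


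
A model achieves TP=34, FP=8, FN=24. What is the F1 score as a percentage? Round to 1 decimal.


Precision = TP / (TP + FP) = 34 / 42 = 0.8095
Recall = TP / (TP + FN) = 34 / 58 = 0.5862
F1 = 2 * P * R / (P + R)
= 2 * 0.8095 * 0.5862 / (0.8095 + 0.5862)
= 0.9491 / 1.3957
= 0.68
As percentage: 68.0%

68.0


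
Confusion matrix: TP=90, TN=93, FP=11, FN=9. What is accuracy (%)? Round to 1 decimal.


Accuracy = (TP + TN) / (TP + TN + FP + FN) * 100
= (90 + 93) / (90 + 93 + 11 + 9)
= 183 / 203
= 0.9015
= 90.1%

90.1


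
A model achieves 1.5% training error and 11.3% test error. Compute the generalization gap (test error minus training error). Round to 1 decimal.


Generalization gap = test_error - train_error
= 11.3 - 1.5
= 9.8%
A moderate gap.

9.8


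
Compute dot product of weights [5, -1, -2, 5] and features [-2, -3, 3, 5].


Element-wise products:
5 * -2 = -10
-1 * -3 = 3
-2 * 3 = -6
5 * 5 = 25
Sum = -10 + 3 + -6 + 25
= 12

12


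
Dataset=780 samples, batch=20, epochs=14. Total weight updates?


Iterations per epoch = 780 / 20 = 39
Total updates = iterations_per_epoch * epochs
= 39 * 14
= 546

546


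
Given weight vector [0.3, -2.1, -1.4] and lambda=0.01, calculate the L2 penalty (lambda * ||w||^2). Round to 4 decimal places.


Squaring each weight:
0.3^2 = 0.09
(-2.1)^2 = 4.41
(-1.4)^2 = 1.96
Sum of squares = 6.46
Penalty = 0.01 * 6.46 = 0.0646

0.0646


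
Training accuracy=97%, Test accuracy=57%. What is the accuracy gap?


Gap = train_accuracy - test_accuracy
= 97 - 57
= 40%
This large gap strongly indicates overfitting.

40


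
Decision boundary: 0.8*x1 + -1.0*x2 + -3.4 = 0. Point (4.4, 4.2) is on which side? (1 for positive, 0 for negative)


Compute 0.8 * 4.4 + -1.0 * 4.2 + -3.4
= 3.52 + -4.2 + -3.4
= -4.08
Since -4.08 < 0, the point is on the negative side.

0


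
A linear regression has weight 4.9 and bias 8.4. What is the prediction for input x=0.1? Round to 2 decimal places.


y = 4.9 * 0.1 + (8.4)
= 0.49 + (8.4)
= 8.89

8.89


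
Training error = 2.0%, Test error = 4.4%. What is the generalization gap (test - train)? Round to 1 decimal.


Generalization gap = test_error - train_error
= 4.4 - 2.0
= 2.4%
A moderate gap.

2.4


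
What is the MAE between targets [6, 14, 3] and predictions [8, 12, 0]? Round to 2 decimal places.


Absolute errors: [2, 2, 3]
Sum of absolute errors = 7
MAE = 7 / 3 = 2.33

2.33


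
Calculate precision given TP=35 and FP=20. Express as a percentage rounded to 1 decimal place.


Precision = TP / (TP + FP) * 100
= 35 / (35 + 20)
= 35 / 55
= 0.6364
= 63.6%

63.6


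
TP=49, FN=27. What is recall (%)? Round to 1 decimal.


Recall = TP / (TP + FN) * 100
= 49 / (49 + 27)
= 49 / 76
= 0.6447
= 64.5%

64.5


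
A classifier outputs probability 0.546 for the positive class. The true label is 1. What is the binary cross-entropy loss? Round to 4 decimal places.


For y=1: Loss = -log(p)
= -log(0.546)
= -(-0.6051)
= 0.6051

0.6051


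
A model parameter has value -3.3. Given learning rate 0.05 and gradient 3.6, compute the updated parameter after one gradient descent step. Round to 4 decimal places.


w_new = w_old - lr * gradient
= -3.3 - 0.05 * 3.6
= -3.3 - (0.18)
= -3.4800

-3.4800


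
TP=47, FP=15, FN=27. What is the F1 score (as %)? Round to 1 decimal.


Precision = TP / (TP + FP) = 47 / 62 = 0.7581
Recall = TP / (TP + FN) = 47 / 74 = 0.6351
F1 = 2 * P * R / (P + R)
= 2 * 0.7581 * 0.6351 / (0.7581 + 0.6351)
= 0.9629 / 1.3932
= 0.6912
As percentage: 69.1%

69.1


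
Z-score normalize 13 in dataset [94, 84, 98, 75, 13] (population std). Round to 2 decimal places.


Mean = (94 + 84 + 98 + 75 + 13) / 5 = 72.8
Variance = sum((x_i - mean)^2) / n = 958.16
Std = sqrt(958.16) = 30.9542
Z = (x - mean) / std
= (13 - 72.8) / 30.9542
= -59.8 / 30.9542
= -1.93

-1.93


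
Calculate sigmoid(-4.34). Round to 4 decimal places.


sigmoid(z) = 1 / (1 + exp(-z))
exp(-(-4.34)) = exp(4.34) = 76.7075
1 + 76.7075 = 77.7075
1 / 77.7075 = 0.0129

0.0129


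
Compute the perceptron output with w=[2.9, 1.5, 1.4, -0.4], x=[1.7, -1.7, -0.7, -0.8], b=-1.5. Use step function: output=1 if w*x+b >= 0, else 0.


z = w . x + b
= 2.9*1.7 + 1.5*-1.7 + 1.4*-0.7 + -0.4*-0.8 + -1.5
= 4.93 + -2.55 + -0.98 + 0.32 + -1.5
= 1.72 + -1.5
= 0.22
Since z = 0.22 >= 0, output = 1

1


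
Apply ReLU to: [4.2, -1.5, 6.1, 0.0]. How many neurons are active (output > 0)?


ReLU(x) = max(0, x) for each element:
ReLU(4.2) = 4.2
ReLU(-1.5) = 0
ReLU(6.1) = 6.1
ReLU(0.0) = 0
Active neurons (>0): 2

2


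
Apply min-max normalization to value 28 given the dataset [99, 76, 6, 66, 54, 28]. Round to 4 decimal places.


Min = 6, Max = 99
Range = 99 - 6 = 93
Scaled = (x - min) / (max - min)
= (28 - 6) / 93
= 22 / 93
= 0.2366

0.2366


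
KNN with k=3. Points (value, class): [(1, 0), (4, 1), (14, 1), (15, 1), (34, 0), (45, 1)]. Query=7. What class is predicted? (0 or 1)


Distances from query 7:
Point 4 (class 1): distance = 3
Point 1 (class 0): distance = 6
Point 14 (class 1): distance = 7
K=3 nearest neighbors: classes = [1, 0, 1]
Votes for class 1: 2 / 3
Majority vote => class 1

1


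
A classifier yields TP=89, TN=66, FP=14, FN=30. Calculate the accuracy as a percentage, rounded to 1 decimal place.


Accuracy = (TP + TN) / (TP + TN + FP + FN) * 100
= (89 + 66) / (89 + 66 + 14 + 30)
= 155 / 199
= 0.7789
= 77.9%

77.9


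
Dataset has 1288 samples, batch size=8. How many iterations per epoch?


Iterations per epoch = dataset_size / batch_size
= 1288 / 8
= 161

161


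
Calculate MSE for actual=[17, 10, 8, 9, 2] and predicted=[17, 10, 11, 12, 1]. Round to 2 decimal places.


Differences: [0, 0, -3, -3, 1]
Squared errors: [0, 0, 9, 9, 1]
Sum of squared errors = 19
MSE = 19 / 5 = 3.80

3.80


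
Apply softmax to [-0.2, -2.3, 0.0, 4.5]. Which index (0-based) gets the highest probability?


Softmax is a monotonic transformation, so it preserves the argmax.
We need to find the index of the maximum logit.
Index 0: -0.2
Index 1: -2.3
Index 2: 0.0
Index 3: 4.5
Maximum logit = 4.5 at index 3

3


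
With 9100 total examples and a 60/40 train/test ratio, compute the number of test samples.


Train samples = 9100 * 60% = 5460
Test samples = 9100 - 5460
= 3640

3640


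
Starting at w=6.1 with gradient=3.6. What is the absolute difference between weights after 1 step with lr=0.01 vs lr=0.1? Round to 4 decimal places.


With lr=0.01: w_new = 6.1 - 0.01 * 3.6 = 6.064
With lr=0.1: w_new = 6.1 - 0.1 * 3.6 = 5.74
Absolute difference = |6.064 - 5.74|
= 0.3240

0.3240


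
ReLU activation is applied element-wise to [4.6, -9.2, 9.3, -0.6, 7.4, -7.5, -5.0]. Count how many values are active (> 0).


ReLU(x) = max(0, x) for each element:
ReLU(4.6) = 4.6
ReLU(-9.2) = 0
ReLU(9.3) = 9.3
ReLU(-0.6) = 0
ReLU(7.4) = 7.4
ReLU(-7.5) = 0
ReLU(-5.0) = 0
Active neurons (>0): 3

3


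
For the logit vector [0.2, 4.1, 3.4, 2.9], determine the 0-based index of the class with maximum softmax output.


Softmax is a monotonic transformation, so it preserves the argmax.
We need to find the index of the maximum logit.
Index 0: 0.2
Index 1: 4.1
Index 2: 3.4
Index 3: 2.9
Maximum logit = 4.1 at index 1

1


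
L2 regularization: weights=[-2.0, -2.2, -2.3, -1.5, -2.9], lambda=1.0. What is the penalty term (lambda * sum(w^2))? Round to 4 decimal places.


Squaring each weight:
(-2.0)^2 = 4.0
(-2.2)^2 = 4.84
(-2.3)^2 = 5.29
(-1.5)^2 = 2.25
(-2.9)^2 = 8.41
Sum of squares = 24.79
Penalty = 1.0 * 24.79 = 24.7900

24.7900


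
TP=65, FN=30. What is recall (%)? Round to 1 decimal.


Recall = TP / (TP + FN) * 100
= 65 / (65 + 30)
= 65 / 95
= 0.6842
= 68.4%

68.4


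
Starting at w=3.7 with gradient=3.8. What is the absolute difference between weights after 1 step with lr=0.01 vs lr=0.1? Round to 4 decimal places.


With lr=0.01: w_new = 3.7 - 0.01 * 3.8 = 3.662
With lr=0.1: w_new = 3.7 - 0.1 * 3.8 = 3.32
Absolute difference = |3.662 - 3.32|
= 0.3420

0.3420


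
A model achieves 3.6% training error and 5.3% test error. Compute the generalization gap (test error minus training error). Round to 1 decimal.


Generalization gap = test_error - train_error
= 5.3 - 3.6
= 1.7%
A small gap suggests good generalization.

1.7


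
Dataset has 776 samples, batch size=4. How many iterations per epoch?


Iterations per epoch = dataset_size / batch_size
= 776 / 4
= 194

194


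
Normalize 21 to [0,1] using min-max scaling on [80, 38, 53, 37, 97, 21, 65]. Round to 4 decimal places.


Min = 21, Max = 97
Range = 97 - 21 = 76
Scaled = (x - min) / (max - min)
= (21 - 21) / 76
= 0 / 76
= 0.0000

0.0000


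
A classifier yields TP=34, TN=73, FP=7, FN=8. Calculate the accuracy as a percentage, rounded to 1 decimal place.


Accuracy = (TP + TN) / (TP + TN + FP + FN) * 100
= (34 + 73) / (34 + 73 + 7 + 8)
= 107 / 122
= 0.877
= 87.7%

87.7


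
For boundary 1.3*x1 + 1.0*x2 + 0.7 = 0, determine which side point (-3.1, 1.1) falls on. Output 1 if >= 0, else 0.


Compute 1.3 * -3.1 + 1.0 * 1.1 + 0.7
= -4.03 + 1.1 + 0.7
= -2.23
Since -2.23 < 0, the point is on the negative side.

0


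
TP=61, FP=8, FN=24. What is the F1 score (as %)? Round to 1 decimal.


Precision = TP / (TP + FP) = 61 / 69 = 0.8841
Recall = TP / (TP + FN) = 61 / 85 = 0.7176
F1 = 2 * P * R / (P + R)
= 2 * 0.8841 * 0.7176 / (0.8841 + 0.7176)
= 1.2689 / 1.6017
= 0.7922
As percentage: 79.2%

79.2


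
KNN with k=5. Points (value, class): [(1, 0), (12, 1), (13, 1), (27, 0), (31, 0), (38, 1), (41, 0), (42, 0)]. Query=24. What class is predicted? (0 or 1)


Distances from query 24:
Point 27 (class 0): distance = 3
Point 31 (class 0): distance = 7
Point 13 (class 1): distance = 11
Point 12 (class 1): distance = 12
Point 38 (class 1): distance = 14
K=5 nearest neighbors: classes = [0, 0, 1, 1, 1]
Votes for class 1: 3 / 5
Majority vote => class 1

1


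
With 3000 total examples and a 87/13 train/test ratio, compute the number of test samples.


Train samples = 3000 * 87% = 2610
Test samples = 3000 - 2610
= 390

390


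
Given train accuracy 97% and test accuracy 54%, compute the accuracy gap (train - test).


Gap = train_accuracy - test_accuracy
= 97 - 54
= 43%
This large gap strongly indicates overfitting.

43


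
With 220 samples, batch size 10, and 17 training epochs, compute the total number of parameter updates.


Iterations per epoch = 220 / 10 = 22
Total updates = iterations_per_epoch * epochs
= 22 * 17
= 374

374


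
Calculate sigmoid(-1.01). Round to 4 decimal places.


sigmoid(z) = 1 / (1 + exp(-z))
exp(-(-1.01)) = exp(1.01) = 2.7456
1 + 2.7456 = 3.7456
1 / 3.7456 = 0.2670

0.2670


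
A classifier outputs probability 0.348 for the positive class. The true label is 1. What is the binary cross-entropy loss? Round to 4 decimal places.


For y=1: Loss = -log(p)
= -log(0.348)
= -(-1.0556)
= 1.0556

1.0556


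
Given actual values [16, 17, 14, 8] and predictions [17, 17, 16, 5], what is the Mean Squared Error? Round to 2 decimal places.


Differences: [-1, 0, -2, 3]
Squared errors: [1, 0, 4, 9]
Sum of squared errors = 14
MSE = 14 / 4 = 3.50

3.50


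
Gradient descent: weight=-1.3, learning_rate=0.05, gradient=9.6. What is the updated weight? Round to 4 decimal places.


w_new = w_old - lr * gradient
= -1.3 - 0.05 * 9.6
= -1.3 - (0.48)
= -1.7800

-1.7800


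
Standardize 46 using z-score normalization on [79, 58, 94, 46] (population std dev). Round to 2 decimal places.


Mean = (79 + 58 + 94 + 46) / 4 = 69.25
Variance = sum((x_i - mean)^2) / n = 343.6875
Std = sqrt(343.6875) = 18.5388
Z = (x - mean) / std
= (46 - 69.25) / 18.5388
= -23.25 / 18.5388
= -1.25

-1.25


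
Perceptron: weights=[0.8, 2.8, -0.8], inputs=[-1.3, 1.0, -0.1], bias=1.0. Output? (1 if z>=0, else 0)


z = w . x + b
= 0.8*-1.3 + 2.8*1.0 + -0.8*-0.1 + 1.0
= -1.04 + 2.8 + 0.08 + 1.0
= 1.84 + 1.0
= 2.84
Since z = 2.84 >= 0, output = 1

1


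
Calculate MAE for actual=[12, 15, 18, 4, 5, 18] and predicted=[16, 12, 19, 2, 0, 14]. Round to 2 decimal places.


Absolute errors: [4, 3, 1, 2, 5, 4]
Sum of absolute errors = 19
MAE = 19 / 6 = 3.17

3.17
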